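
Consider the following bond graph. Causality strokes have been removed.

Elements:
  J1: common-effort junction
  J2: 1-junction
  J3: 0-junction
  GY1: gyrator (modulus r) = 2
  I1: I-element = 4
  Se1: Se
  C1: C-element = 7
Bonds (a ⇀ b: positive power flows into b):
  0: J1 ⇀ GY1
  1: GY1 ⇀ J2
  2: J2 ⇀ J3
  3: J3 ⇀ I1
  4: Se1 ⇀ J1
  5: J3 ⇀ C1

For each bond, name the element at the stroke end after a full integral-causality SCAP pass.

β4 →J1  (Se1 fixes effort; stroke away)
β0 →GY1  (J1 effort already set via bond 4)
β1 →GY1  (GY1 both-in/both-out from 0)
β2 →J2  (J2 flow already set via bond 1)
β3 →I1  (I1: I, integral causality)
β5 →J3  (closing 0-jn rule on J3)

bond 0 |GY1
bond 1 |GY1
bond 2 |J2
bond 3 |I1
bond 4 |J1
bond 5 |J3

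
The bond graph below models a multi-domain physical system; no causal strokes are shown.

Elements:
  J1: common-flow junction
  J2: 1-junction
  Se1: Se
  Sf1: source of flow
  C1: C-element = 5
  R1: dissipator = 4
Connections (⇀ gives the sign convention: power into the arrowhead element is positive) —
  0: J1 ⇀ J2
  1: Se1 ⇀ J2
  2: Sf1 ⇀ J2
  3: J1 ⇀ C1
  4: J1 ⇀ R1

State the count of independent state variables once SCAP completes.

1  (C1 all integral)

b1 →J2  (Se1 (Se) sets effort on bond)
b2 →Sf1  (source Sf1 imposes f)
b0 →J2  (1-jn J2 has f-setter on 2)
b3 →J1  (common-f at J1 fixed by 0)
b4 →J1  (common-f at J1 fixed by 0)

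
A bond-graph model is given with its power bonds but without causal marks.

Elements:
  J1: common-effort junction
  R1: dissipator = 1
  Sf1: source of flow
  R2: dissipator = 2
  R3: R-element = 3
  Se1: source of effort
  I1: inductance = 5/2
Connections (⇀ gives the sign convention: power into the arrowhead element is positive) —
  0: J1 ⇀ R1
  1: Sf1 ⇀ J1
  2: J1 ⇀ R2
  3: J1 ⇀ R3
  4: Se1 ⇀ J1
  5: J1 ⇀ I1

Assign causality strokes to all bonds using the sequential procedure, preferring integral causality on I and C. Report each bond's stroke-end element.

bond 1 |Sf1  (Sf1 (Sf) sets flow on bond)
bond 4 |J1  (Se1 fixes effort; stroke away)
bond 0 |R1  (0-jn J1 has e-setter on 4)
bond 2 |R2  (0-jn J1 has e-setter on 4)
bond 3 |R3  (J1 effort already set via bond 4)
bond 5 |I1  (J1 effort already set via bond 4)

bond 0 |R1
bond 1 |Sf1
bond 2 |R2
bond 3 |R3
bond 4 |J1
bond 5 |I1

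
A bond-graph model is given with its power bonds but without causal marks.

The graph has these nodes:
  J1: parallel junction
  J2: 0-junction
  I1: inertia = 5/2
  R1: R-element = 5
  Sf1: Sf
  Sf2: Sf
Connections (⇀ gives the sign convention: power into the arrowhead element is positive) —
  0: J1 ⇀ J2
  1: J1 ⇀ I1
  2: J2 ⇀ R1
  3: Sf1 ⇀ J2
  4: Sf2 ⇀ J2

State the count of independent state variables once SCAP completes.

1  (I1 all integral)

β3 →Sf1  (Sf1 fixes flow; stroke at Sf1)
β4 →Sf2  (Sf2 (Sf) sets flow on bond)
β1 →I1  (I1 integral (f out))
β0 →J1  (closing 0-jn rule on J1)
β2 →J2  (J2 needs exactly one e-in)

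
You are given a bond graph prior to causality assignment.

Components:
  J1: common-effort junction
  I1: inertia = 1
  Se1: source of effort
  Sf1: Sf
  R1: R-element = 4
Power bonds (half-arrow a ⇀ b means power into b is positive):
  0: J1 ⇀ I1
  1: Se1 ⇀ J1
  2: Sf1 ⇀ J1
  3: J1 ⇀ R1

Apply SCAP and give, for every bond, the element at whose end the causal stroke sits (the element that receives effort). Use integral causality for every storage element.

β0 stroke at I1
β1 stroke at J1
β2 stroke at Sf1
β3 stroke at R1

β1 |J1  (source Se1 imposes e)
β2 |Sf1  (Sf1: flow source, stroke at near end)
β0 |I1  (0-jn J1 has e-setter on 1)
β3 |R1  (J1: bond 1 brought effort, rest push out)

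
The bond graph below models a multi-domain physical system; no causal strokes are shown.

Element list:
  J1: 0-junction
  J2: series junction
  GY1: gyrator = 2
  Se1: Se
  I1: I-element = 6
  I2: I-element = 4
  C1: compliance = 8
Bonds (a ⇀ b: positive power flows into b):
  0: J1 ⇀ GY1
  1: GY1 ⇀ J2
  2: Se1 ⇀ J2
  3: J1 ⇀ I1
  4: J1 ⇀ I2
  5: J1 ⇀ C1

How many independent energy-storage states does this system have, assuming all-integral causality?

3  (C1, I1, I2 all integral)

b2 stroke at J2  (Se1 (Se) sets effort on bond)
b1 stroke at GY1  (only one flow-in slot at J2)
b0 stroke at GY1  (GY1 both-in/both-out from 1)
b3 stroke at I1  (I1 integral (f out))
b4 stroke at I2  (I2 outputs flow p/I2)
b5 stroke at J1  (J1: last free bond brings effort in)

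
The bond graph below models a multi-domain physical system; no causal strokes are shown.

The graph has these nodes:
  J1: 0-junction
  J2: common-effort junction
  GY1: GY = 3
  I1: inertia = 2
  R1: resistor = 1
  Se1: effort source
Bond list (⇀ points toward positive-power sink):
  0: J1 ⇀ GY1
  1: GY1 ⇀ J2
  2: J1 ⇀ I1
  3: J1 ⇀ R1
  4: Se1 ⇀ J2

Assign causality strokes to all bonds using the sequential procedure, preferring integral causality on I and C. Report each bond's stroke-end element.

#4 stroke→J2  (Se1 (Se) sets effort on bond)
#1 stroke→GY1  (0-jn J2 has e-setter on 4)
#0 stroke→GY1  (through GY1, causality inverts; strokes same side of GY1)
#2 stroke→I1  (I1 integral (f out))
#3 stroke→J1  (J1 needs exactly one e-in)

bond 0 →GY1
bond 1 →GY1
bond 2 →I1
bond 3 →J1
bond 4 →J2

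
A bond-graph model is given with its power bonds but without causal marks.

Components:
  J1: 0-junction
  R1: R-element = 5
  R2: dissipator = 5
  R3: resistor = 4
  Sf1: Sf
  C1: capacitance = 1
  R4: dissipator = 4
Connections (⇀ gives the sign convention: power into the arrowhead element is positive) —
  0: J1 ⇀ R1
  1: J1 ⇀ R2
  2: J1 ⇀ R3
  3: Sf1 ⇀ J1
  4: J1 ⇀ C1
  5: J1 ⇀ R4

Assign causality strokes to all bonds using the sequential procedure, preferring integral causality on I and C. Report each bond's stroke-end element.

β0 stroke at R1
β1 stroke at R2
β2 stroke at R3
β3 stroke at Sf1
β4 stroke at J1
β5 stroke at R4

β3 →Sf1  (source Sf1 imposes f)
β4 →J1  (C1 outputs effort q/C1)
β0 →R1  (J1 effort already set via bond 4)
β1 →R2  (J1 effort already set via bond 4)
β2 →R3  (J1 effort already set via bond 4)
β5 →R4  (J1: bond 4 brought effort, rest push out)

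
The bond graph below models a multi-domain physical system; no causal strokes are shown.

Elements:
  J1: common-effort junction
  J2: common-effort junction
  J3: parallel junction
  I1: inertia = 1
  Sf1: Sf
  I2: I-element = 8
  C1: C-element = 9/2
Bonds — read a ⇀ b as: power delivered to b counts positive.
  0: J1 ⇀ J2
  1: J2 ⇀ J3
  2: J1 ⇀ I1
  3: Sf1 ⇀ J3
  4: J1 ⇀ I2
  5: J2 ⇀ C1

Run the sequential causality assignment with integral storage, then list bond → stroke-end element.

β3 stroke→Sf1  (source Sf1 imposes f)
β1 stroke→J3  (J3: last free bond brings effort in)
β2 stroke→I1  (I1 integral (f out))
β4 stroke→I2  (I2 integral (f out))
β0 stroke→J1  (J1 needs exactly one e-in)
β5 stroke→J2  (only one effort-in slot at J2)

#0 →J1
#1 →J3
#2 →I1
#3 →Sf1
#4 →I2
#5 →J2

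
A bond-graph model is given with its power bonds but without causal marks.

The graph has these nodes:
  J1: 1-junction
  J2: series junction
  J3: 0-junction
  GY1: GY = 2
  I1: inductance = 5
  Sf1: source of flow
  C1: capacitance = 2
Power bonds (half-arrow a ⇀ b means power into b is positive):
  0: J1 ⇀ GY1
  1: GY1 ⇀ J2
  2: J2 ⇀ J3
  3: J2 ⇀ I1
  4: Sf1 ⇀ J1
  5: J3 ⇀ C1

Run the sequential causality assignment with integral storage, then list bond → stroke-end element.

bond 0 stroke→J1
bond 1 stroke→J2
bond 2 stroke→J2
bond 3 stroke→I1
bond 4 stroke→Sf1
bond 5 stroke→J3

b4 |Sf1  (Sf1 (Sf) sets flow on bond)
b0 |J1  (common-f at J1 fixed by 4)
b1 |J2  (GY GY1: same side as bond 0)
b3 |I1  (I1 outputs flow p/I1)
b2 |J2  (J2: bond 3 brought flow, rest push out)
b5 |J3  (J3: last free bond brings effort in)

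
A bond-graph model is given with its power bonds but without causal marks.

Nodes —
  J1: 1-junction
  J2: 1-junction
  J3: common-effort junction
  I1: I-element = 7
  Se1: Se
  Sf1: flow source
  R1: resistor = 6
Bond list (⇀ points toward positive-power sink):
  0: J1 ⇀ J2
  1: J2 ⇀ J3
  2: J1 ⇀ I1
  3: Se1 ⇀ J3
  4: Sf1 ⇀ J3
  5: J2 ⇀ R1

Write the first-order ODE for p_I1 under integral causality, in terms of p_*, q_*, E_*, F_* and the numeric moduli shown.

b3 →J3  (Se1 fixes effort; stroke away)
b4 →Sf1  (Sf1 fixes flow; stroke at Sf1)
b1 →J2  (J3 effort already set via bond 3)
b2 →I1  (I1: I, integral causality)
b0 →J1  (1-jn J1 has f-setter on 2)
b5 →J2  (J2: bond 0 brought flow, rest push out)

dp_I1/dt = -E_Se1 - 6*p_I1/7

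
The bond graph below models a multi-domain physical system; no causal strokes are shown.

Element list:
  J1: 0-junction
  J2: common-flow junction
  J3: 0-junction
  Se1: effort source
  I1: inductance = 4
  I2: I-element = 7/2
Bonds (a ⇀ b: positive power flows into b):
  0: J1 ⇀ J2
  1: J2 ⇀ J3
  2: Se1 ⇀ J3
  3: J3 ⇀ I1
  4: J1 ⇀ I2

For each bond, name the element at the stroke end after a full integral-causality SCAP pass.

b2 stroke→J3  (Se1 fixes effort; stroke away)
b1 stroke→J2  (common-e at J3 fixed by 2)
b3 stroke→I1  (common-e at J3 fixed by 2)
b0 stroke→J1  (J2: last free bond brings flow in)
b4 stroke→I2  (0-jn J1 has e-setter on 0)

b0 stroke→J1
b1 stroke→J2
b2 stroke→J3
b3 stroke→I1
b4 stroke→I2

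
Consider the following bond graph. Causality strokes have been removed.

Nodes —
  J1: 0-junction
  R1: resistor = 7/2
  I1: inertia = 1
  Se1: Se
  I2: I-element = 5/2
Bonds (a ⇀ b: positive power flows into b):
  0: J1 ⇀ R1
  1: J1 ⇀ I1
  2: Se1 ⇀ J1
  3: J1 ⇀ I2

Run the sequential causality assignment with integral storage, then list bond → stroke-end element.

bond 0 stroke→R1
bond 1 stroke→I1
bond 2 stroke→J1
bond 3 stroke→I2

#2 stroke→J1  (Se1 fixes effort; stroke away)
#0 stroke→R1  (0-jn J1 has e-setter on 2)
#1 stroke→I1  (0-jn J1 has e-setter on 2)
#3 stroke→I2  (0-jn J1 has e-setter on 2)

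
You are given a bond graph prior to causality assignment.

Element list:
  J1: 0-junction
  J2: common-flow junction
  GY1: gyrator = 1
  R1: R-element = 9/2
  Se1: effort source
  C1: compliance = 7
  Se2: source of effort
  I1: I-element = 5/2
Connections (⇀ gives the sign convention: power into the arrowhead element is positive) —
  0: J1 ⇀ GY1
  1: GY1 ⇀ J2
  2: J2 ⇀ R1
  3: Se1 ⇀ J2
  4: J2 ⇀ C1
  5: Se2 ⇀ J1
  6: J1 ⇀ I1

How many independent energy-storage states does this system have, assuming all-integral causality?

2  (C1, I1 all integral)

bond 3 →J2  (Se1 fixes effort; stroke away)
bond 5 →J1  (Se2 (Se) sets effort on bond)
bond 0 →GY1  (J1 effort already set via bond 5)
bond 6 →I1  (common-e at J1 fixed by 5)
bond 1 →GY1  (GY1 both-in/both-out from 0)
bond 2 →J2  (J2: bond 1 brought flow, rest push out)
bond 4 →J2  (common-f at J2 fixed by 1)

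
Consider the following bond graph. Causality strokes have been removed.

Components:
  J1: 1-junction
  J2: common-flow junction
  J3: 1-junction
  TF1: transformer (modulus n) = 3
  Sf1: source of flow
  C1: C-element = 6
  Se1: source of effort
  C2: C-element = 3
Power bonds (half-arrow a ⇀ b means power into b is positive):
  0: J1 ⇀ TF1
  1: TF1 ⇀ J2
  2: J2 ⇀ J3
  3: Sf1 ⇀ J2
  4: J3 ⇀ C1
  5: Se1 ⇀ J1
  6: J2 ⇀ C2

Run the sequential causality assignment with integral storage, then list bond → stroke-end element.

bond 3 stroke→Sf1  (Sf1: flow source, stroke at near end)
bond 5 stroke→J1  (source Se1 imposes e)
bond 0 stroke→TF1  (only one flow-in slot at J1)
bond 1 stroke→J2  (J2 flow already set via bond 3)
bond 2 stroke→J2  (common-f at J2 fixed by 3)
bond 6 stroke→J2  (common-f at J2 fixed by 3)
bond 4 stroke→J3  (J3 flow already set via bond 2)

#0 →TF1
#1 →J2
#2 →J2
#3 →Sf1
#4 →J3
#5 →J1
#6 →J2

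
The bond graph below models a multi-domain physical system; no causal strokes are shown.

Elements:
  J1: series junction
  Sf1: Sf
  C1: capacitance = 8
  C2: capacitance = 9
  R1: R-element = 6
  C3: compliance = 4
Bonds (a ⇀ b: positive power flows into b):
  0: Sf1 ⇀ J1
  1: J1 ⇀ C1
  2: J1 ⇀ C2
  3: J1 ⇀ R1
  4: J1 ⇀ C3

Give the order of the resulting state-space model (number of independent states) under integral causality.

3  (C1, C2, C3 all integral)

bond 0 →Sf1  (source Sf1 imposes f)
bond 1 →J1  (J1: bond 0 brought flow, rest push out)
bond 2 →J1  (common-f at J1 fixed by 0)
bond 3 →J1  (J1: bond 0 brought flow, rest push out)
bond 4 →J1  (1-jn J1 has f-setter on 0)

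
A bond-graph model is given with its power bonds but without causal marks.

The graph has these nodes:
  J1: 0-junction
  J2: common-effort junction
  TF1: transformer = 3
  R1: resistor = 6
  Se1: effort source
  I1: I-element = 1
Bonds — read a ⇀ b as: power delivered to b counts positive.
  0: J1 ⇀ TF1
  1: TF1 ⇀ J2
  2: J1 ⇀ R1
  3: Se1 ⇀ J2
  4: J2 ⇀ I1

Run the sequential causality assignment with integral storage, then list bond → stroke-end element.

β3 |J2  (Se1: effort source, stroke at far end)
β1 |TF1  (J2 effort already set via bond 3)
β4 |I1  (0-jn J2 has e-setter on 3)
β0 |J1  (through TF1, causality passes straight; one stroke at TF1)
β2 |R1  (0-jn J1 has e-setter on 0)

β0 →J1
β1 →TF1
β2 →R1
β3 →J2
β4 →I1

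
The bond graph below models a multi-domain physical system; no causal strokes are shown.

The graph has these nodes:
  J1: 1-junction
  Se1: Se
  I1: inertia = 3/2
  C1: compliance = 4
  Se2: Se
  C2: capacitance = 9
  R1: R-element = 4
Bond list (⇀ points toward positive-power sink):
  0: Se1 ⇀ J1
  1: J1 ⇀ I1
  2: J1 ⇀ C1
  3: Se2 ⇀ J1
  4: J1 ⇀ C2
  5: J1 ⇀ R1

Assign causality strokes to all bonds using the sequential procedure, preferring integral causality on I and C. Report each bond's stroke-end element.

bond 0 →J1  (Se1: effort source, stroke at far end)
bond 3 →J1  (Se2 fixes effort; stroke away)
bond 1 →I1  (I1: I, integral causality)
bond 2 →J1  (J1 flow already set via bond 1)
bond 4 →J1  (1-jn J1 has f-setter on 1)
bond 5 →J1  (common-f at J1 fixed by 1)

b0 |J1
b1 |I1
b2 |J1
b3 |J1
b4 |J1
b5 |J1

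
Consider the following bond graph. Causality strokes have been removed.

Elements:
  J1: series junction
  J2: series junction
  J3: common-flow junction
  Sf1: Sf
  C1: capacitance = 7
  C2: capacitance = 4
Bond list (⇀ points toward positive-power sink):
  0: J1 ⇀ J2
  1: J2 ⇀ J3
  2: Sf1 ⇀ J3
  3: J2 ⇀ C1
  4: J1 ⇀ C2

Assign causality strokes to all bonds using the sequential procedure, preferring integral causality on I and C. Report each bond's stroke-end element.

β0 stroke at J2
β1 stroke at J3
β2 stroke at Sf1
β3 stroke at J2
β4 stroke at J1

#2 →Sf1  (Sf1: flow source, stroke at near end)
#1 →J3  (1-jn J3 has f-setter on 2)
#0 →J2  (J2 flow already set via bond 1)
#3 →J2  (1-jn J2 has f-setter on 1)
#4 →J1  (J1 flow already set via bond 0)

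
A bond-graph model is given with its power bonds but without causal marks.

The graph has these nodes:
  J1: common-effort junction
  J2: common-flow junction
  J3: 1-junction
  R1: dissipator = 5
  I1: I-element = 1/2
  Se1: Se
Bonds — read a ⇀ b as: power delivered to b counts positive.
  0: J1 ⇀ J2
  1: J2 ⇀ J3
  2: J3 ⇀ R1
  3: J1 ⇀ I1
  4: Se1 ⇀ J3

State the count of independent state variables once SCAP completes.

β4 |J3  (Se1 (Se) sets effort on bond)
β3 |I1  (I1 outputs flow p/I1)
β0 |J1  (closing 0-jn rule on J1)
β1 |J2  (common-f at J2 fixed by 0)
β2 |J3  (J3 flow already set via bond 1)

1  (I1 all integral)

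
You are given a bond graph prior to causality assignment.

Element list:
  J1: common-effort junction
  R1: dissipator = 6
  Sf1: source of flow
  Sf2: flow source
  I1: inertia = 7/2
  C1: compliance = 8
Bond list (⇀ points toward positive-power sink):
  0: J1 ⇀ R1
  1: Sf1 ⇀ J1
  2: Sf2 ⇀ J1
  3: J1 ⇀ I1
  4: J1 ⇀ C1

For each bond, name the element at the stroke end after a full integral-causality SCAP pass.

#1 stroke→Sf1  (source Sf1 imposes f)
#2 stroke→Sf2  (source Sf2 imposes f)
#3 stroke→I1  (I1 integral (f out))
#4 stroke→J1  (prefer integral on C1)
#0 stroke→R1  (common-e at J1 fixed by 4)

#0 |R1
#1 |Sf1
#2 |Sf2
#3 |I1
#4 |J1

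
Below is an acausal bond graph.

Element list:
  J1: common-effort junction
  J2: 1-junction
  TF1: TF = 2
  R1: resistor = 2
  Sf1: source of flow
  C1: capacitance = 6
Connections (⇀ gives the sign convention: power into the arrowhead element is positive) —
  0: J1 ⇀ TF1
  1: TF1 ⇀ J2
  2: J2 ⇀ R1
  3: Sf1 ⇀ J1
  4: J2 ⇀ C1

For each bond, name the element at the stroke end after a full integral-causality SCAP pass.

bond 3 stroke→Sf1  (Sf1 (Sf) sets flow on bond)
bond 0 stroke→J1  (closing 0-jn rule on J1)
bond 1 stroke→TF1  (TF1 one-in-one-out from 0)
bond 2 stroke→J2  (J2: bond 1 brought flow, rest push out)
bond 4 stroke→J2  (J2 flow already set via bond 1)

bond 0 stroke→J1
bond 1 stroke→TF1
bond 2 stroke→J2
bond 3 stroke→Sf1
bond 4 stroke→J2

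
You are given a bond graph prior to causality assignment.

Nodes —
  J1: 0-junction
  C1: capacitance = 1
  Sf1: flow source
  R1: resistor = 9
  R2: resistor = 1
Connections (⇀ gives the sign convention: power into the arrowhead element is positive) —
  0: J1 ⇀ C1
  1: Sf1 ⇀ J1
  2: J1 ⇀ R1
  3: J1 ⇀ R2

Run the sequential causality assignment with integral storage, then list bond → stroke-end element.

b1 |Sf1  (Sf1: flow source, stroke at near end)
b0 |J1  (prefer integral on C1)
b2 |R1  (J1: bond 0 brought effort, rest push out)
b3 |R2  (J1 effort already set via bond 0)

bond 0 |J1
bond 1 |Sf1
bond 2 |R1
bond 3 |R2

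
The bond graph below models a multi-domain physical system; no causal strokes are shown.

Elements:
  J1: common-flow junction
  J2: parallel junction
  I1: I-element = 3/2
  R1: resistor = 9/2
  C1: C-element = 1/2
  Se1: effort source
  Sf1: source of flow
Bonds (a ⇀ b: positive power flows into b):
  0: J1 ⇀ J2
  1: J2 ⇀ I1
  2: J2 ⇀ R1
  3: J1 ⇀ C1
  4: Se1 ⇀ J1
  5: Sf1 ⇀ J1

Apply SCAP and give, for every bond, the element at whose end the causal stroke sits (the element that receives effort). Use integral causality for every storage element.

b0 →J1
b1 →I1
b2 →J2
b3 →J1
b4 →J1
b5 →Sf1

#4 →J1  (Se1: effort source, stroke at far end)
#5 →Sf1  (Sf1 (Sf) sets flow on bond)
#0 →J1  (1-jn J1 has f-setter on 5)
#3 →J1  (J1: bond 5 brought flow, rest push out)
#1 →I1  (I1: I, integral causality)
#2 →J2  (only one effort-in slot at J2)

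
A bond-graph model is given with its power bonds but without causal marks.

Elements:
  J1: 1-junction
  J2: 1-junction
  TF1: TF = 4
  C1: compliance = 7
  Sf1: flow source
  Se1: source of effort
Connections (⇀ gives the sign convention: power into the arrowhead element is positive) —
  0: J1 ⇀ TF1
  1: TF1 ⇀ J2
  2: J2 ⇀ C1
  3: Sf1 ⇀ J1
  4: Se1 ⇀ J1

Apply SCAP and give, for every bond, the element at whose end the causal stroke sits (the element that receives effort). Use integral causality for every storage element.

#0 →J1
#1 →TF1
#2 →J2
#3 →Sf1
#4 →J1

b3 stroke at Sf1  (Sf1 fixes flow; stroke at Sf1)
b4 stroke at J1  (Se1 (Se) sets effort on bond)
b0 stroke at J1  (J1 flow already set via bond 3)
b1 stroke at TF1  (TF1: transformer flips bond 0)
b2 stroke at J2  (J2: bond 1 brought flow, rest push out)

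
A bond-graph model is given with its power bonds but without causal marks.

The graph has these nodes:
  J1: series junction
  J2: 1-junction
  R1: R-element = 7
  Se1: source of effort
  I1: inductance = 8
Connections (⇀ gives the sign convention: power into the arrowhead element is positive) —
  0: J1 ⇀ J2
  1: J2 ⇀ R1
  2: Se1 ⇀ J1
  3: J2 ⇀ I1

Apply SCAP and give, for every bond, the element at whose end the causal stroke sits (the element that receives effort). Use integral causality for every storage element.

β2 →J1  (Se1: effort source, stroke at far end)
β0 →J2  (J1: last free bond brings flow in)
β3 →I1  (I1 outputs flow p/I1)
β1 →J2  (common-f at J2 fixed by 3)

#0 stroke→J2
#1 stroke→J2
#2 stroke→J1
#3 stroke→I1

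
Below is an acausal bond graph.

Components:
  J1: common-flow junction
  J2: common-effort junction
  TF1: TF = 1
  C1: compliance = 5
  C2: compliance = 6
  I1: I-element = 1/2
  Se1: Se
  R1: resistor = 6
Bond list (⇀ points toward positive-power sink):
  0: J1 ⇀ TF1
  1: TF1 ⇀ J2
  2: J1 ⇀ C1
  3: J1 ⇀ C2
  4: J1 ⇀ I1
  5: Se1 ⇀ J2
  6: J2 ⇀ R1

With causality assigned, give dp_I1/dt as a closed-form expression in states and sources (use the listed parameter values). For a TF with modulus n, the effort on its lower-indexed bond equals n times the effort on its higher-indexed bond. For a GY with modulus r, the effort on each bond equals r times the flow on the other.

dp_I1/dt = -E_Se1 - q_C1/5 - q_C2/6

β5 |J2  (source Se1 imposes e)
β1 |TF1  (J2 effort already set via bond 5)
β6 |R1  (common-e at J2 fixed by 5)
β0 |J1  (TF TF1: opposite of bond 1)
β2 |J1  (prefer integral on C1)
β3 |J1  (prefer integral on C2)
β4 |I1  (only one flow-in slot at J1)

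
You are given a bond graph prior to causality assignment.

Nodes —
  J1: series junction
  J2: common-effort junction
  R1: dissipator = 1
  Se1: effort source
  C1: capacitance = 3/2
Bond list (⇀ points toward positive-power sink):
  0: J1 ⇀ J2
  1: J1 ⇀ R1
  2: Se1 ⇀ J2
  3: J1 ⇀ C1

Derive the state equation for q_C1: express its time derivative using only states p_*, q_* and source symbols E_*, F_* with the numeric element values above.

#2 stroke at J2  (Se1 fixes effort; stroke away)
#0 stroke at J1  (J2 effort already set via bond 2)
#3 stroke at J1  (C1 integral (e out))
#1 stroke at R1  (J1: last free bond brings flow in)

dq_C1/dt = -E_Se1 - 2*q_C1/3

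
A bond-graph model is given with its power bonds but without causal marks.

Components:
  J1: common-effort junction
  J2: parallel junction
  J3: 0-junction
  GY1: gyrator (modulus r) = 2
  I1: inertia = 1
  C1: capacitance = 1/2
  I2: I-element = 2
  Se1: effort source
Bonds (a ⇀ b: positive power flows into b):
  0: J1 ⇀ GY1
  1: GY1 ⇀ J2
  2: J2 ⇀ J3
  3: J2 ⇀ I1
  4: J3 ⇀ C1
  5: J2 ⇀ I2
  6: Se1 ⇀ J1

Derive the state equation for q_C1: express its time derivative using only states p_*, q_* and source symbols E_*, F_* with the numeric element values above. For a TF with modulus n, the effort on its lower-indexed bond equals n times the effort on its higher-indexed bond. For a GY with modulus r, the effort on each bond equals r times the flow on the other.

#6 stroke at J1  (Se1: effort source, stroke at far end)
#0 stroke at GY1  (J1: bond 6 brought effort, rest push out)
#1 stroke at GY1  (GY GY1: same side as bond 0)
#3 stroke at I1  (I1 integral (f out))
#4 stroke at J3  (prefer integral on C1)
#2 stroke at J2  (0-jn J3 has e-setter on 4)
#5 stroke at I2  (0-jn J2 has e-setter on 2)

dq_C1/dt = E_Se1/2 - p_I1 - p_I2/2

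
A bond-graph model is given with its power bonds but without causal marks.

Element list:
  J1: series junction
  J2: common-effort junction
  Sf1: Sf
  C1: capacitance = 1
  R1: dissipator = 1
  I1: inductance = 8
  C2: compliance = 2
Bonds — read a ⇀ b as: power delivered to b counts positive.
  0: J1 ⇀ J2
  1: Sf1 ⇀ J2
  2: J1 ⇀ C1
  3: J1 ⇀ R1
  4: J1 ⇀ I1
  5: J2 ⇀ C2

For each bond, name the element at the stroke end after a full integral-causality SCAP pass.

#1 →Sf1  (Sf1 fixes flow; stroke at Sf1)
#2 →J1  (C1 outputs effort q/C1)
#4 →I1  (I1 integral (f out))
#0 →J1  (J1: bond 4 brought flow, rest push out)
#3 →J1  (J1 flow already set via bond 4)
#5 →J2  (closing 0-jn rule on J2)

#0 |J1
#1 |Sf1
#2 |J1
#3 |J1
#4 |I1
#5 |J2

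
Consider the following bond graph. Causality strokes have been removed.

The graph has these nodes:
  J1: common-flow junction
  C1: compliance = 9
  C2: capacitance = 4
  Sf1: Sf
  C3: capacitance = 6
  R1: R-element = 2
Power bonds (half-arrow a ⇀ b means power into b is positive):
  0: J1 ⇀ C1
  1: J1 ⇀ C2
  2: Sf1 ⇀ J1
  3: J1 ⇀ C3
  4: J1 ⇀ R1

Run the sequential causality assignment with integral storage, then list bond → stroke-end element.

β0 |J1
β1 |J1
β2 |Sf1
β3 |J1
β4 |J1

β2 stroke at Sf1  (Sf1 fixes flow; stroke at Sf1)
β0 stroke at J1  (J1 flow already set via bond 2)
β1 stroke at J1  (1-jn J1 has f-setter on 2)
β3 stroke at J1  (1-jn J1 has f-setter on 2)
β4 stroke at J1  (common-f at J1 fixed by 2)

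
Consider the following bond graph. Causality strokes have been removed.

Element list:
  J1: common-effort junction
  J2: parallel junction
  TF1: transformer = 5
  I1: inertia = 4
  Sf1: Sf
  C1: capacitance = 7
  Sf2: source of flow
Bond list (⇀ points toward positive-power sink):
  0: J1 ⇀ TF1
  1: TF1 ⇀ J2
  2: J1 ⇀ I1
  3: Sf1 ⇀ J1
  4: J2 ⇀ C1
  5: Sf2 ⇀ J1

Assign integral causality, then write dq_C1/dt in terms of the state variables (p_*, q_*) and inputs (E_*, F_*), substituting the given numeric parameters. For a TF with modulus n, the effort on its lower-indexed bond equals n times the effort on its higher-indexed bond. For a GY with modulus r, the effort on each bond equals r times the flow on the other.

b3 |Sf1  (Sf1 (Sf) sets flow on bond)
b5 |Sf2  (source Sf2 imposes f)
b2 |I1  (I1 integral (f out))
b0 |J1  (closing 0-jn rule on J1)
b1 |TF1  (through TF1, causality passes straight; one stroke at TF1)
b4 |J2  (closing 0-jn rule on J2)

dq_C1/dt = 5*F_Sf1 + 5*F_Sf2 - 5*p_I1/4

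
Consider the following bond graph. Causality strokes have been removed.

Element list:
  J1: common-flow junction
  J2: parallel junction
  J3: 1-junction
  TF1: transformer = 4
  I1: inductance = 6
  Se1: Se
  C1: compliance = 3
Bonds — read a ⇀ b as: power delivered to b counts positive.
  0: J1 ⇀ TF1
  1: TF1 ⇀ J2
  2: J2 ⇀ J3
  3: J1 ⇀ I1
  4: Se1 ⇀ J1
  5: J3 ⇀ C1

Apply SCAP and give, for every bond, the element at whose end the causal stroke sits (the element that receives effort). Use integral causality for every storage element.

bond 4 |J1  (source Se1 imposes e)
bond 3 |I1  (I1: I, integral causality)
bond 0 |J1  (1-jn J1 has f-setter on 3)
bond 1 |TF1  (TF1 one-in-one-out from 0)
bond 2 |J2  (closing 0-jn rule on J2)
bond 5 |J3  (1-jn J3 has f-setter on 2)

bond 0 |J1
bond 1 |TF1
bond 2 |J2
bond 3 |I1
bond 4 |J1
bond 5 |J3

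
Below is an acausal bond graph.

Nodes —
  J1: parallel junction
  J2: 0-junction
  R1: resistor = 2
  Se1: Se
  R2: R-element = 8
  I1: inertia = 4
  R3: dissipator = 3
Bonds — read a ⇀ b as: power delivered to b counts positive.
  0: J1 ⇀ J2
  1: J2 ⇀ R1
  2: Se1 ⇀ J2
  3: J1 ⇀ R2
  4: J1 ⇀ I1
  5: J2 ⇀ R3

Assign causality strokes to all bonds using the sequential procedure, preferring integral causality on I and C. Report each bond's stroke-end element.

#2 stroke at J2  (source Se1 imposes e)
#0 stroke at J1  (common-e at J2 fixed by 2)
#1 stroke at R1  (0-jn J2 has e-setter on 2)
#5 stroke at R3  (J2 effort already set via bond 2)
#3 stroke at R2  (J1: bond 0 brought effort, rest push out)
#4 stroke at I1  (J1: bond 0 brought effort, rest push out)

#0 stroke→J1
#1 stroke→R1
#2 stroke→J2
#3 stroke→R2
#4 stroke→I1
#5 stroke→R3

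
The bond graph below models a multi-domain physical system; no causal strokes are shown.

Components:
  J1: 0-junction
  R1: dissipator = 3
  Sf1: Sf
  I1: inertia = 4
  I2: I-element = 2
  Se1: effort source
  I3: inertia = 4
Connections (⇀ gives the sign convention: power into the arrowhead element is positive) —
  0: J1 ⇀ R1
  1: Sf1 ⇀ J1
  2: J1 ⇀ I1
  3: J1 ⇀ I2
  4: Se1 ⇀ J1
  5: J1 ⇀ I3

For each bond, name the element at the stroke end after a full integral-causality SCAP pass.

#1 stroke→Sf1  (Sf1 (Sf) sets flow on bond)
#4 stroke→J1  (Se1 fixes effort; stroke away)
#0 stroke→R1  (J1: bond 4 brought effort, rest push out)
#2 stroke→I1  (J1 effort already set via bond 4)
#3 stroke→I2  (J1: bond 4 brought effort, rest push out)
#5 stroke→I3  (J1 effort already set via bond 4)

β0 →R1
β1 →Sf1
β2 →I1
β3 →I2
β4 →J1
β5 →I3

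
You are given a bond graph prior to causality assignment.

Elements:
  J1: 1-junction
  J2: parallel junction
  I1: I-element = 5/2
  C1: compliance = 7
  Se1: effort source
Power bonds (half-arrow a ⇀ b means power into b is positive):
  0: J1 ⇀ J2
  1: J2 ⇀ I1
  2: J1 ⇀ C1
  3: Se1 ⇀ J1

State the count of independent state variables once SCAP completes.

2  (C1, I1 all integral)

bond 3 |J1  (Se1 (Se) sets effort on bond)
bond 1 |I1  (I1 outputs flow p/I1)
bond 0 |J2  (closing 0-jn rule on J2)
bond 2 |J1  (1-jn J1 has f-setter on 0)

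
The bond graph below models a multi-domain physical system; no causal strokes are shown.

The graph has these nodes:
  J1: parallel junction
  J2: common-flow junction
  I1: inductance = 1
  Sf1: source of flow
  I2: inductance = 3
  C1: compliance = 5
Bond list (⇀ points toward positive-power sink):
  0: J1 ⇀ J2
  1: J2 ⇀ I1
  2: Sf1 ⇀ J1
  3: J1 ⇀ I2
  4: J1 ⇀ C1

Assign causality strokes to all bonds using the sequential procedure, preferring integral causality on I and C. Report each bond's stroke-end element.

bond 0 stroke→J2
bond 1 stroke→I1
bond 2 stroke→Sf1
bond 3 stroke→I2
bond 4 stroke→J1

b2 |Sf1  (Sf1: flow source, stroke at near end)
b1 |I1  (I1 integral (f out))
b0 |J2  (common-f at J2 fixed by 1)
b3 |I2  (I2 outputs flow p/I2)
b4 |J1  (J1 needs exactly one e-in)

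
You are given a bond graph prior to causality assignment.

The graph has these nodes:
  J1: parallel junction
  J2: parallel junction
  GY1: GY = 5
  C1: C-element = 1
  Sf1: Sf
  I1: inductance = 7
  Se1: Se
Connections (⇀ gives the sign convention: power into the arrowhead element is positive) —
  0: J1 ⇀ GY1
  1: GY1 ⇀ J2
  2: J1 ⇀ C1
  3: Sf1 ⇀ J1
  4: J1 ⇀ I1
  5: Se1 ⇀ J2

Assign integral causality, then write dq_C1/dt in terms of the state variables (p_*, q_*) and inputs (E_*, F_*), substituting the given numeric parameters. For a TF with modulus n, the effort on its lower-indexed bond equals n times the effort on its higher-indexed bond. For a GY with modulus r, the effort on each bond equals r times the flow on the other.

dq_C1/dt = -E_Se1/5 + F_Sf1 - p_I1/7

b3 →Sf1  (Sf1 (Sf) sets flow on bond)
b5 →J2  (Se1: effort source, stroke at far end)
b1 →GY1  (0-jn J2 has e-setter on 5)
b0 →GY1  (GY1 both-in/both-out from 1)
b2 →J1  (prefer integral on C1)
b4 →I1  (J1 effort already set via bond 2)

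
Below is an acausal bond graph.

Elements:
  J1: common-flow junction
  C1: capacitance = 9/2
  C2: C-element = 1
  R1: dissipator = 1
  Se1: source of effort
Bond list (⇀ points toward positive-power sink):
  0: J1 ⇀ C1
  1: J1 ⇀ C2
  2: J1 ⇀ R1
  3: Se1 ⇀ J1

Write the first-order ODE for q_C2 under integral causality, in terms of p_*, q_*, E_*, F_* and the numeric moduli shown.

b3 stroke→J1  (Se1: effort source, stroke at far end)
b0 stroke→J1  (C1: C, integral causality)
b1 stroke→J1  (C2 integral (e out))
b2 stroke→R1  (only one flow-in slot at J1)

dq_C2/dt = E_Se1 - 2*q_C1/9 - q_C2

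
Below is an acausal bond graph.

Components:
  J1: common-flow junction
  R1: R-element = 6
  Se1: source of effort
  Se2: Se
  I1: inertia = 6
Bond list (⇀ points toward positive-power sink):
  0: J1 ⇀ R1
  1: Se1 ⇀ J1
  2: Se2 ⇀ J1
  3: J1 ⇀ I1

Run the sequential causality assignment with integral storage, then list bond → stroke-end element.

b0 stroke at J1
b1 stroke at J1
b2 stroke at J1
b3 stroke at I1

β1 stroke at J1  (source Se1 imposes e)
β2 stroke at J1  (Se2 (Se) sets effort on bond)
β3 stroke at I1  (prefer integral on I1)
β0 stroke at J1  (common-f at J1 fixed by 3)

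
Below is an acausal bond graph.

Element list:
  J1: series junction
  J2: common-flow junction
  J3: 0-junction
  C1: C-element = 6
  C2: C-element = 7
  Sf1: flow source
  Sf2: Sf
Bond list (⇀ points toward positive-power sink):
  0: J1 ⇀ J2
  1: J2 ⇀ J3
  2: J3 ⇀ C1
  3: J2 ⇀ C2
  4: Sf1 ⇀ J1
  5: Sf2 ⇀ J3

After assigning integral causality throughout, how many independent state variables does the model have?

2  (C1, C2 all integral)

β4 stroke→Sf1  (Sf1 (Sf) sets flow on bond)
β5 stroke→Sf2  (Sf2 (Sf) sets flow on bond)
β0 stroke→J1  (common-f at J1 fixed by 4)
β1 stroke→J2  (J2 flow already set via bond 0)
β3 stroke→J2  (J2: bond 0 brought flow, rest push out)
β2 stroke→J3  (only one effort-in slot at J3)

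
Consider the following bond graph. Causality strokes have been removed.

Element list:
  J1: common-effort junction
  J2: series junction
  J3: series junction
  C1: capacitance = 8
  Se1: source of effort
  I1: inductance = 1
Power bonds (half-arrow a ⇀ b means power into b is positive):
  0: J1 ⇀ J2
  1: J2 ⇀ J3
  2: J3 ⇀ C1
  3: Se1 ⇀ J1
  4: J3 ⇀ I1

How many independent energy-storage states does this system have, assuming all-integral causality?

2  (C1, I1 all integral)

bond 3 stroke at J1  (source Se1 imposes e)
bond 0 stroke at J2  (0-jn J1 has e-setter on 3)
bond 1 stroke at J3  (J2 needs exactly one f-in)
bond 2 stroke at J3  (C1 integral (e out))
bond 4 stroke at I1  (J3 needs exactly one f-in)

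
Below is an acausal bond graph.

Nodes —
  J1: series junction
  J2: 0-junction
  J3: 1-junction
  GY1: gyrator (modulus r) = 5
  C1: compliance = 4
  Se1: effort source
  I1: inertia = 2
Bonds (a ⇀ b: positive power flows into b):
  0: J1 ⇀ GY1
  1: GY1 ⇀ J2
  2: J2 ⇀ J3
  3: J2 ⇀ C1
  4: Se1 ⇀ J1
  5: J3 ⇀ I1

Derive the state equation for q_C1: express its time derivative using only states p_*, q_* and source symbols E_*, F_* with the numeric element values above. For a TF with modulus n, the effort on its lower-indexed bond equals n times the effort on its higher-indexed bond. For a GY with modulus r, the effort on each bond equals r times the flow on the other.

bond 4 stroke→J1  (source Se1 imposes e)
bond 0 stroke→GY1  (closing 1-jn rule on J1)
bond 1 stroke→GY1  (through GY1, causality inverts; strokes same side of GY1)
bond 3 stroke→J2  (prefer integral on C1)
bond 2 stroke→J3  (0-jn J2 has e-setter on 3)
bond 5 stroke→I1  (J3: last free bond brings flow in)

dq_C1/dt = E_Se1/5 - p_I1/2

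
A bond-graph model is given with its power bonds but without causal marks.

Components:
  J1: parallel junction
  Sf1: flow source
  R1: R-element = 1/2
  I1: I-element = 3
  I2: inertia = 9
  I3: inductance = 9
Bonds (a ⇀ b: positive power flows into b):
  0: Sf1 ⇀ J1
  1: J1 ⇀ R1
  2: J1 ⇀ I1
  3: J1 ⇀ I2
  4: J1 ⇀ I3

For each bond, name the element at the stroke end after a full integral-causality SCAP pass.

b0 stroke at Sf1  (Sf1: flow source, stroke at near end)
b2 stroke at I1  (I1 outputs flow p/I1)
b3 stroke at I2  (I2 outputs flow p/I2)
b4 stroke at I3  (I3 integral (f out))
b1 stroke at J1  (J1 needs exactly one e-in)

b0 stroke at Sf1
b1 stroke at J1
b2 stroke at I1
b3 stroke at I2
b4 stroke at I3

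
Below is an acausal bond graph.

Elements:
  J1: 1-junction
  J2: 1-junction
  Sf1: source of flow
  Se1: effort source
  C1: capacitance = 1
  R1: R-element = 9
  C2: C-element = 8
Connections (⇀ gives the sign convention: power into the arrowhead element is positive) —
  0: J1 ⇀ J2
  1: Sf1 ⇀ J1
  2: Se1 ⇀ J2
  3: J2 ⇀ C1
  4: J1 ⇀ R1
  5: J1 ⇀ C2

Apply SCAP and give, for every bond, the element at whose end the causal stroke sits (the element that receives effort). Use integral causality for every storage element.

#0 stroke at J1
#1 stroke at Sf1
#2 stroke at J2
#3 stroke at J2
#4 stroke at J1
#5 stroke at J1

#1 →Sf1  (source Sf1 imposes f)
#2 →J2  (source Se1 imposes e)
#0 →J1  (J1 flow already set via bond 1)
#4 →J1  (J1: bond 1 brought flow, rest push out)
#5 →J1  (J1: bond 1 brought flow, rest push out)
#3 →J2  (J2: bond 0 brought flow, rest push out)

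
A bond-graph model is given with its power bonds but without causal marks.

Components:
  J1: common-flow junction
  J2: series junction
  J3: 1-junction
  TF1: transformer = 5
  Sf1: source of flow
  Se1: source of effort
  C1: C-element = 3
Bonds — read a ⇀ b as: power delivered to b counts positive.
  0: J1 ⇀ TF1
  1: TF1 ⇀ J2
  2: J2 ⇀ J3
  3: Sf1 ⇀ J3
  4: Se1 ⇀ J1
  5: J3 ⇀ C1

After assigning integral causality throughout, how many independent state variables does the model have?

β3 |Sf1  (Sf1 fixes flow; stroke at Sf1)
β4 |J1  (Se1 fixes effort; stroke away)
β0 |TF1  (J1 needs exactly one f-in)
β2 |J3  (J3 flow already set via bond 3)
β5 |J3  (J3 flow already set via bond 3)
β1 |J2  (TF1 one-in-one-out from 0)

1  (C1 all integral)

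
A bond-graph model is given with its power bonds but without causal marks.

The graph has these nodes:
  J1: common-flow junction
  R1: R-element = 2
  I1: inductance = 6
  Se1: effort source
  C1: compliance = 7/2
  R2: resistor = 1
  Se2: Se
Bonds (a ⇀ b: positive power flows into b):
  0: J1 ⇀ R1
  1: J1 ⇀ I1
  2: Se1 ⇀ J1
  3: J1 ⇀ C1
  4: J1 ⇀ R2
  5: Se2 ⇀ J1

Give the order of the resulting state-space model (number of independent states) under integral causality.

bond 2 stroke at J1  (Se1 (Se) sets effort on bond)
bond 5 stroke at J1  (Se2: effort source, stroke at far end)
bond 1 stroke at I1  (I1: I, integral causality)
bond 0 stroke at J1  (J1 flow already set via bond 1)
bond 3 stroke at J1  (1-jn J1 has f-setter on 1)
bond 4 stroke at J1  (common-f at J1 fixed by 1)

2  (C1, I1 all integral)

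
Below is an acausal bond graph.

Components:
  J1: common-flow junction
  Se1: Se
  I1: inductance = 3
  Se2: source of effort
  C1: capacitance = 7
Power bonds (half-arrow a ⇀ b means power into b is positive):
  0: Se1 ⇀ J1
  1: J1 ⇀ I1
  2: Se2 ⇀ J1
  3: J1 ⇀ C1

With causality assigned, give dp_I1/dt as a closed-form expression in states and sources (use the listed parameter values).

b0 →J1  (Se1 fixes effort; stroke away)
b2 →J1  (Se2 (Se) sets effort on bond)
b1 →I1  (prefer integral on I1)
b3 →J1  (common-f at J1 fixed by 1)

dp_I1/dt = E_Se1 + E_Se2 - q_C1/7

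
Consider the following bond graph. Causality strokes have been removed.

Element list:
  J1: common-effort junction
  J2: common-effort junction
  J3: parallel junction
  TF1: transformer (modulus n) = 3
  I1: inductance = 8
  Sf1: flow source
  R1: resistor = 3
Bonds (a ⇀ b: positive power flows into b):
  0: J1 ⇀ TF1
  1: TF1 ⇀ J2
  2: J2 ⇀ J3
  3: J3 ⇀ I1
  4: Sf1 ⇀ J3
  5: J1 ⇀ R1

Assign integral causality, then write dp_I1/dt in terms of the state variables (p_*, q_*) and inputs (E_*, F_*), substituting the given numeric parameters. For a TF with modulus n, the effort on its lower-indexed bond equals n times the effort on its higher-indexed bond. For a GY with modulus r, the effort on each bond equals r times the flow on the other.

β4 →Sf1  (Sf1: flow source, stroke at near end)
β3 →I1  (prefer integral on I1)
β2 →J3  (closing 0-jn rule on J3)
β1 →J2  (only one effort-in slot at J2)
β0 →TF1  (through TF1, causality passes straight; one stroke at TF1)
β5 →J1  (J1 needs exactly one e-in)

dp_I1/dt = F_Sf1/3 - p_I1/24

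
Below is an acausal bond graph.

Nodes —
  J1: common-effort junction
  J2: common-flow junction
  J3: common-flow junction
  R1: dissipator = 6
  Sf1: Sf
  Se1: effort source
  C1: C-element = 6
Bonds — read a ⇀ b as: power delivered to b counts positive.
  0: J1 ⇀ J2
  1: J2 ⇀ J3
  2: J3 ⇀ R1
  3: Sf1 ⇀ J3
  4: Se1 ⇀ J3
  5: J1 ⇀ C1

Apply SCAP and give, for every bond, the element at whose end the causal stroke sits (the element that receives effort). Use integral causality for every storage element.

b3 stroke→Sf1  (Sf1: flow source, stroke at near end)
b4 stroke→J3  (Se1: effort source, stroke at far end)
b1 stroke→J3  (1-jn J3 has f-setter on 3)
b2 stroke→J3  (1-jn J3 has f-setter on 3)
b0 stroke→J2  (J2 flow already set via bond 1)
b5 stroke→J1  (closing 0-jn rule on J1)

β0 →J2
β1 →J3
β2 →J3
β3 →Sf1
β4 →J3
β5 →J1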